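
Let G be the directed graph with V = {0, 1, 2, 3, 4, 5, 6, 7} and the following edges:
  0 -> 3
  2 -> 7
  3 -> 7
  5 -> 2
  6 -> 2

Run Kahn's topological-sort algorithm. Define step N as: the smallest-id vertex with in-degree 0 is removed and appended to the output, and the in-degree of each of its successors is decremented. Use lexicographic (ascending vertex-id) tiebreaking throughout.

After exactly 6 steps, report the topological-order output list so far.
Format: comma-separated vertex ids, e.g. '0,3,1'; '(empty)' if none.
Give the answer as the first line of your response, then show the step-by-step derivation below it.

0,1,3,4,5,6

step 1: output 0; order=[0]; indeg=(0,0,2,0,0,0,0,2)
step 2: output 1; order=[0,1]; indeg=(0,0,2,0,0,0,0,2)
step 3: output 3; order=[0,1,3]; indeg=(0,0,2,0,0,0,0,1)
step 4: output 4; order=[0,1,3,4]; indeg=(0,0,2,0,0,0,0,1)
step 5: output 5; order=[0,1,3,4,5]; indeg=(0,0,1,0,0,0,0,1)
step 6: output 6; order=[0,1,3,4,5,6]; indeg=(0,0,0,0,0,0,0,1)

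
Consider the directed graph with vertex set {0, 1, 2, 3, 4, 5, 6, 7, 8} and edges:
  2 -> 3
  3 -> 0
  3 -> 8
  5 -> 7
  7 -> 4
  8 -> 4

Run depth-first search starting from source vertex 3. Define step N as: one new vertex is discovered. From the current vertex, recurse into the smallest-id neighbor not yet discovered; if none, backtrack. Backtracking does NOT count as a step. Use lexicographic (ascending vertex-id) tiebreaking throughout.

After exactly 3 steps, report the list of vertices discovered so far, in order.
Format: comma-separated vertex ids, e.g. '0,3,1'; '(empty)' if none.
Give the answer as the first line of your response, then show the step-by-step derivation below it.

3,0,8

step 1: discover 3; path=3; order=3
step 2: discover 0; path=3>0; order=3,0
step 3: discover 8; path=3>8; order=3,0,8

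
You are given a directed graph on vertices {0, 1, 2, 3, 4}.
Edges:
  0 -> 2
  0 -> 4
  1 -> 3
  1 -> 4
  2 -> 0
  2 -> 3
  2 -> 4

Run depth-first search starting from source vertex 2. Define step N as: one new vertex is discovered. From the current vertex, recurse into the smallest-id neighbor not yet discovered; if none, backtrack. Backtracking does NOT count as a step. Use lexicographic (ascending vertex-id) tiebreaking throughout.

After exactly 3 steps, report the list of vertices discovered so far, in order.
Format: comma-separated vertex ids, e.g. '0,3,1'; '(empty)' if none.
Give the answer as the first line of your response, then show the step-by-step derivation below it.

2,0,4

step 1: discover 2; path=2; order=2
step 2: discover 0; path=2>0; order=2,0
step 3: discover 4; path=2>0>4; order=2,0,4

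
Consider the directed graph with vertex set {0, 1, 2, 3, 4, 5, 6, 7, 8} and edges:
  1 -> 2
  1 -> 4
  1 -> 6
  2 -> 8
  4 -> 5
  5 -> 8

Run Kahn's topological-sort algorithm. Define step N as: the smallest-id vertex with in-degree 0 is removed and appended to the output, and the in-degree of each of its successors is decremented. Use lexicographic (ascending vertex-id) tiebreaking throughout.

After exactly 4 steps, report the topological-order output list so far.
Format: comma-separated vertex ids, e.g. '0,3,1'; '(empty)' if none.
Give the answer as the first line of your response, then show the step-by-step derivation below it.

0,1,2,3

step 1: output 0; order=[0]; indeg=(0,0,1,0,1,1,1,0,2)
step 2: output 1; order=[0,1]; indeg=(0,0,0,0,0,1,0,0,2)
step 3: output 2; order=[0,1,2]; indeg=(0,0,0,0,0,1,0,0,1)
step 4: output 3; order=[0,1,2,3]; indeg=(0,0,0,0,0,1,0,0,1)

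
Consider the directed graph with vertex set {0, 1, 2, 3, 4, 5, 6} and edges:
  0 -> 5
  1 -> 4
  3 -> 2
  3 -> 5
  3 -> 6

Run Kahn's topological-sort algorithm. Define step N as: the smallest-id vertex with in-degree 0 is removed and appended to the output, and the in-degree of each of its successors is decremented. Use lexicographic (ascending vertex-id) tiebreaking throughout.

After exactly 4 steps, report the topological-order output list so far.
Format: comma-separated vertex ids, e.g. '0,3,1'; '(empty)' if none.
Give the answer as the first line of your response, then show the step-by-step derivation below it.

0,1,3,2

step 1: output 0; order=[0]; indeg=(0,0,1,0,1,1,1)
step 2: output 1; order=[0,1]; indeg=(0,0,1,0,0,1,1)
step 3: output 3; order=[0,1,3]; indeg=(0,0,0,0,0,0,0)
step 4: output 2; order=[0,1,3,2]; indeg=(0,0,0,0,0,0,0)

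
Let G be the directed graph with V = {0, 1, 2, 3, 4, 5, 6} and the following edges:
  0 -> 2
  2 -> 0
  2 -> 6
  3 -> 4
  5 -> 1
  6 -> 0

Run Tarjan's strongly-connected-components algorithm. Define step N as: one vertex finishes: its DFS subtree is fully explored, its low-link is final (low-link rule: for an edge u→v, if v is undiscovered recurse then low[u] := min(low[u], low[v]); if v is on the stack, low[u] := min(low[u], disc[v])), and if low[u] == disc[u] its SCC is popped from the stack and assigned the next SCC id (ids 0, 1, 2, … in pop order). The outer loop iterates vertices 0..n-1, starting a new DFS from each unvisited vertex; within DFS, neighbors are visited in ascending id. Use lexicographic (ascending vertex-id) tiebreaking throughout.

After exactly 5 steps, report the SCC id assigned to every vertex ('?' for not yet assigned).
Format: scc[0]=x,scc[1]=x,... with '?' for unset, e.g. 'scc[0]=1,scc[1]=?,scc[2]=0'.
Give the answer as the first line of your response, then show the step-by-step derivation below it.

scc[0]=0,scc[1]=1,scc[2]=0,scc[3]=?,scc[4]=2,scc[5]=?,scc[6]=0

step 1: low=(low[0]=0,low[1]=?,low[2]=0,low[3]=?,low[4]=?,low[5]=?,low[6]=0); scc=(scc[0]=?,scc[1]=?,scc[2]=?,scc[3]=?,scc[4]=?,scc[5]=?,scc[6]=?)
step 2: low=(low[0]=0,low[1]=?,low[2]=0,low[3]=?,low[4]=?,low[5]=?,low[6]=0); scc=(scc[0]=?,scc[1]=?,scc[2]=?,scc[3]=?,scc[4]=?,scc[5]=?,scc[6]=?)
step 3: low=(low[0]=0,low[1]=?,low[2]=0,low[3]=?,low[4]=?,low[5]=?,low[6]=0); scc=(scc[0]=0,scc[1]=?,scc[2]=0,scc[3]=?,scc[4]=?,scc[5]=?,scc[6]=0)
step 4: low=(low[0]=0,low[1]=3,low[2]=0,low[3]=?,low[4]=?,low[5]=?,low[6]=0); scc=(scc[0]=0,scc[1]=1,scc[2]=0,scc[3]=?,scc[4]=?,scc[5]=?,scc[6]=0)
step 5: low=(low[0]=0,low[1]=3,low[2]=0,low[3]=4,low[4]=5,low[5]=?,low[6]=0); scc=(scc[0]=0,scc[1]=1,scc[2]=0,scc[3]=?,scc[4]=2,scc[5]=?,scc[6]=0)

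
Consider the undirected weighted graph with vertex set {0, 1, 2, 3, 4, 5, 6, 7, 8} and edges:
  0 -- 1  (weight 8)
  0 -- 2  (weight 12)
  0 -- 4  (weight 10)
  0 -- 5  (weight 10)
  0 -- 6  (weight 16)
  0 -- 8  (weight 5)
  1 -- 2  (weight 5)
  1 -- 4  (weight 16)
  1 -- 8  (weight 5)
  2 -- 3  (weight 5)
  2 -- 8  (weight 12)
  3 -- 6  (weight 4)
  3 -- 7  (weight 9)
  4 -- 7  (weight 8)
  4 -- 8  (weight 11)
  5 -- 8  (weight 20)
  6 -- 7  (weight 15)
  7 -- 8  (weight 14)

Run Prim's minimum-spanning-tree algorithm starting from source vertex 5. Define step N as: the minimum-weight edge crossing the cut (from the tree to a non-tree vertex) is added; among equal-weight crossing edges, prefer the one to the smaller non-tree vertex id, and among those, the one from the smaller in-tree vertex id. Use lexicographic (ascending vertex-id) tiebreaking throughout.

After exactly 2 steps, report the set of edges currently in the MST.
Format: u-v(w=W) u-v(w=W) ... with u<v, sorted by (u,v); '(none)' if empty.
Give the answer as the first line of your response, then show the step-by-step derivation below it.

0-5(w=10) 0-8(w=5)

step 1: add edge 0-5 (w=10); MST = {0-5(w=10)}
step 2: add edge 0-8 (w=5); MST = {0-5(w=10) 0-8(w=5)}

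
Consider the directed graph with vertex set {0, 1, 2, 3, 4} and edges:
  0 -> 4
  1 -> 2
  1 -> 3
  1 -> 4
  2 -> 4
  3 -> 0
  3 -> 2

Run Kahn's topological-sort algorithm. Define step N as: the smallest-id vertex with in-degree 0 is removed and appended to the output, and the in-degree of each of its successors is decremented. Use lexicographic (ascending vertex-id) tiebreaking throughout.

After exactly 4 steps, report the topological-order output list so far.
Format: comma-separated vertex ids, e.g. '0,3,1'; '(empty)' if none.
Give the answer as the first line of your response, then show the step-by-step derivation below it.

1,3,0,2

step 1: output 1; order=[1]; indeg=(1,0,1,0,2)
step 2: output 3; order=[1,3]; indeg=(0,0,0,0,2)
step 3: output 0; order=[1,3,0]; indeg=(0,0,0,0,1)
step 4: output 2; order=[1,3,0,2]; indeg=(0,0,0,0,0)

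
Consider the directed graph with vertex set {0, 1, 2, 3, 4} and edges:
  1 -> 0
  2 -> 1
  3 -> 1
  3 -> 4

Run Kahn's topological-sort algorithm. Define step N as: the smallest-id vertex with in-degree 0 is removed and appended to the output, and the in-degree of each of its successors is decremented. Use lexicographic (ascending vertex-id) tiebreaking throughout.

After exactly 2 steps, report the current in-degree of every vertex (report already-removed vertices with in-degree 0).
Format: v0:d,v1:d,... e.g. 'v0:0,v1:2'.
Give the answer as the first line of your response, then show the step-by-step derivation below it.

v0:1,v1:0,v2:0,v3:0,v4:0

step 1: output 2; order=[2]; indeg=(1,1,0,0,1)
step 2: output 3; order=[2,3]; indeg=(1,0,0,0,0)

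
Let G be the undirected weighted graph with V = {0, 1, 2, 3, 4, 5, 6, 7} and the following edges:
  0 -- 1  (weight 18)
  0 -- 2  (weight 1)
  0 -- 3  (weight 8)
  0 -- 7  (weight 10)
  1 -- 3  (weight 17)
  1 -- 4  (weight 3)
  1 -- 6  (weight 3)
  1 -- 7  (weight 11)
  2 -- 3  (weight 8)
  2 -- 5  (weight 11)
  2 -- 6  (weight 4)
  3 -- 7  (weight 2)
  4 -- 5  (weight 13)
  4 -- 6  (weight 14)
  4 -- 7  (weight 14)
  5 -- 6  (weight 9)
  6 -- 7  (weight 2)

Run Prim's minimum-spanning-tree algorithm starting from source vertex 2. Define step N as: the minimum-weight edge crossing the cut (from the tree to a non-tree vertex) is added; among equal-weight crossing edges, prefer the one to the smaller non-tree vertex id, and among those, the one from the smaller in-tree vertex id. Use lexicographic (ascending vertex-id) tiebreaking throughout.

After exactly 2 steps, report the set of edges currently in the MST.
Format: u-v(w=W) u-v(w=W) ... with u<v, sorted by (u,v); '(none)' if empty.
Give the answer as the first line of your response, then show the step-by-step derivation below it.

0-2(w=1) 2-6(w=4)

step 1: add edge 0-2 (w=1); MST = {0-2(w=1)}
step 2: add edge 2-6 (w=4); MST = {0-2(w=1) 2-6(w=4)}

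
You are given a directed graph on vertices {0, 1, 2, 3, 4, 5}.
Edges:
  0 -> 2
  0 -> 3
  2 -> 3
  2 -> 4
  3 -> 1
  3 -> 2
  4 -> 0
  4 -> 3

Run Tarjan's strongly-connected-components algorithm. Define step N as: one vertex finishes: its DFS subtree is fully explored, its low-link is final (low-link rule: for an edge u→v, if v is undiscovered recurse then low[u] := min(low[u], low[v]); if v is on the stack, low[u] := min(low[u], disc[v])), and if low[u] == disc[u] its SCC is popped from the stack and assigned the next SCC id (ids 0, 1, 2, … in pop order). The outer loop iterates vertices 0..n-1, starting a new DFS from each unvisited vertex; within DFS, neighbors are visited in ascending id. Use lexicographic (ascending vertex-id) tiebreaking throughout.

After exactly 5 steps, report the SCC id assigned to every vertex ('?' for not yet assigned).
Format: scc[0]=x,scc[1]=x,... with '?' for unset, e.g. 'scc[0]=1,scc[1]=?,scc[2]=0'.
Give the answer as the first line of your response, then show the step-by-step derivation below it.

scc[0]=1,scc[1]=0,scc[2]=1,scc[3]=1,scc[4]=1,scc[5]=?

step 1: low=(low[0]=0,low[1]=3,low[2]=1,low[3]=2,low[4]=?,low[5]=?); scc=(scc[0]=?,scc[1]=0,scc[2]=?,scc[3]=?,scc[4]=?,scc[5]=?)
step 2: low=(low[0]=0,low[1]=3,low[2]=1,low[3]=1,low[4]=?,low[5]=?); scc=(scc[0]=?,scc[1]=0,scc[2]=?,scc[3]=?,scc[4]=?,scc[5]=?)
step 3: low=(low[0]=0,low[1]=3,low[2]=1,low[3]=1,low[4]=0,low[5]=?); scc=(scc[0]=?,scc[1]=0,scc[2]=?,scc[3]=?,scc[4]=?,scc[5]=?)
step 4: low=(low[0]=0,low[1]=3,low[2]=0,low[3]=1,low[4]=0,low[5]=?); scc=(scc[0]=?,scc[1]=0,scc[2]=?,scc[3]=?,scc[4]=?,scc[5]=?)
step 5: low=(low[0]=0,low[1]=3,low[2]=0,low[3]=1,low[4]=0,low[5]=?); scc=(scc[0]=1,scc[1]=0,scc[2]=1,scc[3]=1,scc[4]=1,scc[5]=?)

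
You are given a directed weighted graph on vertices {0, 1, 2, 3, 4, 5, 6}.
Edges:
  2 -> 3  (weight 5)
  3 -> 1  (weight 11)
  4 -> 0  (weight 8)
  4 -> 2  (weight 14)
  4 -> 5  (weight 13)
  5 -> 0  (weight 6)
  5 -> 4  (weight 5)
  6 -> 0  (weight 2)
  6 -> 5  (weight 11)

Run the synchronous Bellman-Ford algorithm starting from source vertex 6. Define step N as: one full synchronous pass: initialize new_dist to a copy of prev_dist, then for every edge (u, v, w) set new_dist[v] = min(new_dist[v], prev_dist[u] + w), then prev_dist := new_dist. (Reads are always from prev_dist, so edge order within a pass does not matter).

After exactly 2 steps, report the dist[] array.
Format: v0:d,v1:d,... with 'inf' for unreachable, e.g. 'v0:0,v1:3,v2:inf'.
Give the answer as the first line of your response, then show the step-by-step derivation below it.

v0:2,v1:inf,v2:inf,v3:inf,v4:16,v5:11,v6:0

step 1: dist = v0:2,v1:inf,v2:inf,v3:inf,v4:inf,v5:11,v6:0
step 2: dist = v0:2,v1:inf,v2:inf,v3:inf,v4:16,v5:11,v6:0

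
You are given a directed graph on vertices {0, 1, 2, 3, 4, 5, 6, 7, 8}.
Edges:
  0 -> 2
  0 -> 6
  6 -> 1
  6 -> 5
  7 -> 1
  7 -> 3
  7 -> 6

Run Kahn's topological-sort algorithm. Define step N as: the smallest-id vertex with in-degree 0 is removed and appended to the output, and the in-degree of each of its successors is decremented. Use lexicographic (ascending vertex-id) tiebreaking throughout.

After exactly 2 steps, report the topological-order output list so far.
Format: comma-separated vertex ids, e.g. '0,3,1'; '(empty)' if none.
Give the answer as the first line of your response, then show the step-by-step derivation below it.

0,2

step 1: output 0; order=[0]; indeg=(0,2,0,1,0,1,1,0,0)
step 2: output 2; order=[0,2]; indeg=(0,2,0,1,0,1,1,0,0)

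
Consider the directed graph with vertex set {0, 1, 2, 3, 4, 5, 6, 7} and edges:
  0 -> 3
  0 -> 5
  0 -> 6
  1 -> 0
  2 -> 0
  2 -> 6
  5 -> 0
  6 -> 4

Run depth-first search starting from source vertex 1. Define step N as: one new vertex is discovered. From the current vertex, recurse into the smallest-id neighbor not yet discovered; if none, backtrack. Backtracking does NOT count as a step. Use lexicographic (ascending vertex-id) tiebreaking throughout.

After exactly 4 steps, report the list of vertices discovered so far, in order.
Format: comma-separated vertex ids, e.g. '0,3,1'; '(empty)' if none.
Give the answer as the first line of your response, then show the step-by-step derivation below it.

1,0,3,5

step 1: discover 1; path=1; order=1
step 2: discover 0; path=1>0; order=1,0
step 3: discover 3; path=1>0>3; order=1,0,3
step 4: discover 5; path=1>0>5; order=1,0,3,5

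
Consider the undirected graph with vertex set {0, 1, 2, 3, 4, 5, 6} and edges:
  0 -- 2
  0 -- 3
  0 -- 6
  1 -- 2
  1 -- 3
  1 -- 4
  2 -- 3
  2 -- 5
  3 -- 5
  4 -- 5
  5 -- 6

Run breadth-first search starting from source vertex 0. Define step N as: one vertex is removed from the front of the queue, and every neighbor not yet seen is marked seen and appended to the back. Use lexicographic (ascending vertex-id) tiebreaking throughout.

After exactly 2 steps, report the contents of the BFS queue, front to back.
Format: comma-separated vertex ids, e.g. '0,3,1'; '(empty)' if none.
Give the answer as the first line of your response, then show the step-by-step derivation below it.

3,6,1,5

step 1: dequeue 0; queue=[2,3,6]; order=0
step 2: dequeue 2; queue=[3,6,1,5]; order=0,2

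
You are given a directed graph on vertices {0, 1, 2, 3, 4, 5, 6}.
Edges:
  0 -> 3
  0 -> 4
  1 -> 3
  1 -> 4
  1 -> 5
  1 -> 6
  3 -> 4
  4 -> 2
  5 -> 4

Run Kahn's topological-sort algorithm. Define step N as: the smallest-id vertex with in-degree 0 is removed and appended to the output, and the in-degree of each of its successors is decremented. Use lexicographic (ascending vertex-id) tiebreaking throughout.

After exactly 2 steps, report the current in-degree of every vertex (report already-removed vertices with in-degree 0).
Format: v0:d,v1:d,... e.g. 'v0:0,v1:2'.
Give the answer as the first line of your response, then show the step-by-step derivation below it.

v0:0,v1:0,v2:1,v3:0,v4:2,v5:0,v6:0

step 1: output 0; order=[0]; indeg=(0,0,1,1,3,1,1)
step 2: output 1; order=[0,1]; indeg=(0,0,1,0,2,0,0)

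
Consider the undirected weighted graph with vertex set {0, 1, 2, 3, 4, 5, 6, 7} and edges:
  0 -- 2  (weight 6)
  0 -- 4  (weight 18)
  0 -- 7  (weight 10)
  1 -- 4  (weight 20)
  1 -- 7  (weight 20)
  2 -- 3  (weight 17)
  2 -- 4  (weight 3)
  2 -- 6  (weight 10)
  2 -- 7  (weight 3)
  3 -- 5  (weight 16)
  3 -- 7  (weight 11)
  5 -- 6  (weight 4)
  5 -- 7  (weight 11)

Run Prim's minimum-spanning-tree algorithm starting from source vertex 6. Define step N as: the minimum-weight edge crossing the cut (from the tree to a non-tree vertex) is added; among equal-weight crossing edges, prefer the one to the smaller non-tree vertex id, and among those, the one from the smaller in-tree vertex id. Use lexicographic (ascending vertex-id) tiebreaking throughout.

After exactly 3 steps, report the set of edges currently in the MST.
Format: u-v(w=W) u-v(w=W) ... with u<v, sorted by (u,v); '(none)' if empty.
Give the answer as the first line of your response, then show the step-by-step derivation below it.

2-4(w=3) 2-6(w=10) 5-6(w=4)

step 1: add edge 5-6 (w=4); MST = {5-6(w=4)}
step 2: add edge 2-6 (w=10); MST = {2-6(w=10) 5-6(w=4)}
step 3: add edge 2-4 (w=3); MST = {2-4(w=3) 2-6(w=10) 5-6(w=4)}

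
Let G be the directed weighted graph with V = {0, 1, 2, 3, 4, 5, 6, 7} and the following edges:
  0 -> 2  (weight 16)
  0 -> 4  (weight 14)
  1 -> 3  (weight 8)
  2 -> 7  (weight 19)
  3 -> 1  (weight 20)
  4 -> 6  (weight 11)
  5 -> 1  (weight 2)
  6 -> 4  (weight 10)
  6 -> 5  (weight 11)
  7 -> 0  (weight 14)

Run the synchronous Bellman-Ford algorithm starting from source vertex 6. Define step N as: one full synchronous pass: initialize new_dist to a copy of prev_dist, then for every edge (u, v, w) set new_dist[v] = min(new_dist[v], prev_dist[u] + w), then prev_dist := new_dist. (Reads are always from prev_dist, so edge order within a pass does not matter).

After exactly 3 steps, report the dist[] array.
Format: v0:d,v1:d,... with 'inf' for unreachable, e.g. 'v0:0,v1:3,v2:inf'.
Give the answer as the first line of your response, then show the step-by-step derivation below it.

v0:inf,v1:13,v2:inf,v3:21,v4:10,v5:11,v6:0,v7:inf

step 1: dist = v0:inf,v1:inf,v2:inf,v3:inf,v4:10,v5:11,v6:0,v7:inf
step 2: dist = v0:inf,v1:13,v2:inf,v3:inf,v4:10,v5:11,v6:0,v7:inf
step 3: dist = v0:inf,v1:13,v2:inf,v3:21,v4:10,v5:11,v6:0,v7:inf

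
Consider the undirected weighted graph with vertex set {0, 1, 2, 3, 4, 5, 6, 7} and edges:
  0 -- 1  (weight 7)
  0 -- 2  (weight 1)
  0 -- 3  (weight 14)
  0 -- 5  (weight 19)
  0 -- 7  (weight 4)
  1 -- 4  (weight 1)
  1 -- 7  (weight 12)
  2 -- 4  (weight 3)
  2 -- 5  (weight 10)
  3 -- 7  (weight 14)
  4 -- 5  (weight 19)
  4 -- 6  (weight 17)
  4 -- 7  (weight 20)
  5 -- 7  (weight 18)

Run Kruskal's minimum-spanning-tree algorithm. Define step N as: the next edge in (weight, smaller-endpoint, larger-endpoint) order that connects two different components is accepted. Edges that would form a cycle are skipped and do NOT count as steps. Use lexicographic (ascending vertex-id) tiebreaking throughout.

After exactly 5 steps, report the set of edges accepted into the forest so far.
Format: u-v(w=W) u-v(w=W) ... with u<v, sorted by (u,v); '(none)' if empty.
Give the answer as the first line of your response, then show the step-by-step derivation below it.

0-2(w=1) 0-7(w=4) 1-4(w=1) 2-4(w=3) 2-5(w=10)

step 1: add edge 0-2 (w=1); MST = {0-2(w=1)}
step 2: add edge 1-4 (w=1); MST = {0-2(w=1) 1-4(w=1)}
step 3: add edge 2-4 (w=3); MST = {0-2(w=1) 1-4(w=1) 2-4(w=3)}
step 4: add edge 0-7 (w=4); MST = {0-2(w=1) 0-7(w=4) 1-4(w=1) 2-4(w=3)}
step 5: add edge 2-5 (w=10); MST = {0-2(w=1) 0-7(w=4) 1-4(w=1) 2-4(w=3) 2-5(w=10)}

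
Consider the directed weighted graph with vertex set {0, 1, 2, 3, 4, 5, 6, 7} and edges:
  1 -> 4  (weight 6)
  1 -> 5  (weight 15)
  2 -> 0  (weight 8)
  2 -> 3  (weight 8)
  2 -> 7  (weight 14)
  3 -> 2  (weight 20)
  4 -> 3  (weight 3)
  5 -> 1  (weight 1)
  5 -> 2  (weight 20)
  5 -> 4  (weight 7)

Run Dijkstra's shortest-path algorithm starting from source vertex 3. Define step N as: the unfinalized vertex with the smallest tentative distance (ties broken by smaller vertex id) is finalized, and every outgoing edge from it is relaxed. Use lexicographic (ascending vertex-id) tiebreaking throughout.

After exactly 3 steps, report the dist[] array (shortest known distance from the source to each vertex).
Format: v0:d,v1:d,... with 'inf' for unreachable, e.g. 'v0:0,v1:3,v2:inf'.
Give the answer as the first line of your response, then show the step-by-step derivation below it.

v0:28,v1:inf,v2:20,v3:0,v4:inf,v5:inf,v6:inf,v7:34

step 1: dist = v0:inf,v1:inf,v2:20,v3:0,v4:inf,v5:inf,v6:inf,v7:inf
step 2: dist = v0:28,v1:inf,v2:20,v3:0,v4:inf,v5:inf,v6:inf,v7:34
step 3: dist = v0:28,v1:inf,v2:20,v3:0,v4:inf,v5:inf,v6:inf,v7:34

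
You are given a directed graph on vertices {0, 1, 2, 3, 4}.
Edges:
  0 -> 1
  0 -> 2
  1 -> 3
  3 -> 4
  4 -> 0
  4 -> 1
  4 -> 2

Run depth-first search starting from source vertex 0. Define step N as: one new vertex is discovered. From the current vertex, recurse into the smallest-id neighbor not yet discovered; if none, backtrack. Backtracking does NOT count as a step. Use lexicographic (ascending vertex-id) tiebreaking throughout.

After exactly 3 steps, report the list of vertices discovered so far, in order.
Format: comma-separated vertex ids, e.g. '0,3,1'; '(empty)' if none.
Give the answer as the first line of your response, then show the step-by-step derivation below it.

0,1,3

step 1: discover 0; path=0; order=0
step 2: discover 1; path=0>1; order=0,1
step 3: discover 3; path=0>1>3; order=0,1,3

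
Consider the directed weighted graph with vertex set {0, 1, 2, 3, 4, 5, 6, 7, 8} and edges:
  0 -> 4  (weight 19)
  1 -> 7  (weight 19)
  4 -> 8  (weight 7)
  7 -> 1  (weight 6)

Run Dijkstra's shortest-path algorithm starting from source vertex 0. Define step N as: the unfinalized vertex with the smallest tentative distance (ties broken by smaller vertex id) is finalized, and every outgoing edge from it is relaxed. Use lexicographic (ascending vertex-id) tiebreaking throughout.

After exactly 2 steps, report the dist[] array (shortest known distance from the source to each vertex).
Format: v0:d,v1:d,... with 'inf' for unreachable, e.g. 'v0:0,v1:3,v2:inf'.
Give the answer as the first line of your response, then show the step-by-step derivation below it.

v0:0,v1:inf,v2:inf,v3:inf,v4:19,v5:inf,v6:inf,v7:inf,v8:26

step 1: dist = v0:0,v1:inf,v2:inf,v3:inf,v4:19,v5:inf,v6:inf,v7:inf,v8:inf
step 2: dist = v0:0,v1:inf,v2:inf,v3:inf,v4:19,v5:inf,v6:inf,v7:inf,v8:26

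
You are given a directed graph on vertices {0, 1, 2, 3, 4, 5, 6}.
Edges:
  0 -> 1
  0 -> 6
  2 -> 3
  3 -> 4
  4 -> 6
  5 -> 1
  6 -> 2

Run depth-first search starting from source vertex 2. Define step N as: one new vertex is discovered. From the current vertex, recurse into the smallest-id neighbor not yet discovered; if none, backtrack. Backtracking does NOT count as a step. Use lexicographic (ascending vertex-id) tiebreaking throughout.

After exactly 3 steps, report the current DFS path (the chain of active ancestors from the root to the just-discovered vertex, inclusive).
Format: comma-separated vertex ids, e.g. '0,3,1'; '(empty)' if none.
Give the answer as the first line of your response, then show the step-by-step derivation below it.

2,3,4

step 1: discover 2; path=2; order=2
step 2: discover 3; path=2>3; order=2,3
step 3: discover 4; path=2>3>4; order=2,3,4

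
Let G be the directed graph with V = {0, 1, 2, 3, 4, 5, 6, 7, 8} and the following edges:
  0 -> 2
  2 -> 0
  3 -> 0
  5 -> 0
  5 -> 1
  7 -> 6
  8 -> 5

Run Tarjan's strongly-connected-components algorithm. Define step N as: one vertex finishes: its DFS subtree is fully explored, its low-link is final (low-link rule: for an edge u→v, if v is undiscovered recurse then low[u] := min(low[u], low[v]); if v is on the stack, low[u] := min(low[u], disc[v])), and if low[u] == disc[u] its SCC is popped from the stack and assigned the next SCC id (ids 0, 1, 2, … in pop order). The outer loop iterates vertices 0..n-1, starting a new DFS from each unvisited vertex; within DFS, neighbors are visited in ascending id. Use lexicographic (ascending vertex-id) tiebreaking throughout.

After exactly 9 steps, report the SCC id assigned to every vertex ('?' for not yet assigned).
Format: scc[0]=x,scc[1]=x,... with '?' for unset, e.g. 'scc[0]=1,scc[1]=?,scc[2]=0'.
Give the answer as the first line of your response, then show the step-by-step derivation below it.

scc[0]=0,scc[1]=1,scc[2]=0,scc[3]=2,scc[4]=3,scc[5]=4,scc[6]=5,scc[7]=6,scc[8]=7

step 1: low=(low[0]=0,low[1]=?,low[2]=0,low[3]=?,low[4]=?,low[5]=?,low[6]=?,low[7]=?,low[8]=?); scc=(scc[0]=?,scc[1]=?,scc[2]=?,scc[3]=?,scc[4]=?,scc[5]=?,scc[6]=?,scc[7]=?,scc[8]=?)
step 2: low=(low[0]=0,low[1]=?,low[2]=0,low[3]=?,low[4]=?,low[5]=?,low[6]=?,low[7]=?,low[8]=?); scc=(scc[0]=0,scc[1]=?,scc[2]=0,scc[3]=?,scc[4]=?,scc[5]=?,scc[6]=?,scc[7]=?,scc[8]=?)
step 3: low=(low[0]=0,low[1]=2,low[2]=0,low[3]=?,low[4]=?,low[5]=?,low[6]=?,low[7]=?,low[8]=?); scc=(scc[0]=0,scc[1]=1,scc[2]=0,scc[3]=?,scc[4]=?,scc[5]=?,scc[6]=?,scc[7]=?,scc[8]=?)
step 4: low=(low[0]=0,low[1]=2,low[2]=0,low[3]=3,low[4]=?,low[5]=?,low[6]=?,low[7]=?,low[8]=?); scc=(scc[0]=0,scc[1]=1,scc[2]=0,scc[3]=2,scc[4]=?,scc[5]=?,scc[6]=?,scc[7]=?,scc[8]=?)
step 5: low=(low[0]=0,low[1]=2,low[2]=0,low[3]=3,low[4]=4,low[5]=?,low[6]=?,low[7]=?,low[8]=?); scc=(scc[0]=0,scc[1]=1,scc[2]=0,scc[3]=2,scc[4]=3,scc[5]=?,scc[6]=?,scc[7]=?,scc[8]=?)
step 6: low=(low[0]=0,low[1]=2,low[2]=0,low[3]=3,low[4]=4,low[5]=5,low[6]=?,low[7]=?,low[8]=?); scc=(scc[0]=0,scc[1]=1,scc[2]=0,scc[3]=2,scc[4]=3,scc[5]=4,scc[6]=?,scc[7]=?,scc[8]=?)
step 7: low=(low[0]=0,low[1]=2,low[2]=0,low[3]=3,low[4]=4,low[5]=5,low[6]=6,low[7]=?,low[8]=?); scc=(scc[0]=0,scc[1]=1,scc[2]=0,scc[3]=2,scc[4]=3,scc[5]=4,scc[6]=5,scc[7]=?,scc[8]=?)
step 8: low=(low[0]=0,low[1]=2,low[2]=0,low[3]=3,low[4]=4,low[5]=5,low[6]=6,low[7]=7,low[8]=?); scc=(scc[0]=0,scc[1]=1,scc[2]=0,scc[3]=2,scc[4]=3,scc[5]=4,scc[6]=5,scc[7]=6,scc[8]=?)
step 9: low=(low[0]=0,low[1]=2,low[2]=0,low[3]=3,low[4]=4,low[5]=5,low[6]=6,low[7]=7,low[8]=8); scc=(scc[0]=0,scc[1]=1,scc[2]=0,scc[3]=2,scc[4]=3,scc[5]=4,scc[6]=5,scc[7]=6,scc[8]=7)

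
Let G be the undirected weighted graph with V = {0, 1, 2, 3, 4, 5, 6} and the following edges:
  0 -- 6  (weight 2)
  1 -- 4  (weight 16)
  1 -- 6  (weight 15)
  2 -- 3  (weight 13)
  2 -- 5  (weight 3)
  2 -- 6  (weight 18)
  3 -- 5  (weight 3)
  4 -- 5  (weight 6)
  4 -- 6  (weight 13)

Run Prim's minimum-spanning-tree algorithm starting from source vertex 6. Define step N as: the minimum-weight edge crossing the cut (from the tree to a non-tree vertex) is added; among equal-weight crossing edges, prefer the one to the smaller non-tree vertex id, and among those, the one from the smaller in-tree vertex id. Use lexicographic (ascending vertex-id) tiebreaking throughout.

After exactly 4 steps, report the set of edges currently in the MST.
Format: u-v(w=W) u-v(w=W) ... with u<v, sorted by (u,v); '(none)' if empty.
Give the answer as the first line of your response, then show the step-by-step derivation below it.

0-6(w=2) 2-5(w=3) 4-5(w=6) 4-6(w=13)

step 1: add edge 0-6 (w=2); MST = {0-6(w=2)}
step 2: add edge 4-6 (w=13); MST = {0-6(w=2) 4-6(w=13)}
step 3: add edge 4-5 (w=6); MST = {0-6(w=2) 4-5(w=6) 4-6(w=13)}
step 4: add edge 2-5 (w=3); MST = {0-6(w=2) 2-5(w=3) 4-5(w=6) 4-6(w=13)}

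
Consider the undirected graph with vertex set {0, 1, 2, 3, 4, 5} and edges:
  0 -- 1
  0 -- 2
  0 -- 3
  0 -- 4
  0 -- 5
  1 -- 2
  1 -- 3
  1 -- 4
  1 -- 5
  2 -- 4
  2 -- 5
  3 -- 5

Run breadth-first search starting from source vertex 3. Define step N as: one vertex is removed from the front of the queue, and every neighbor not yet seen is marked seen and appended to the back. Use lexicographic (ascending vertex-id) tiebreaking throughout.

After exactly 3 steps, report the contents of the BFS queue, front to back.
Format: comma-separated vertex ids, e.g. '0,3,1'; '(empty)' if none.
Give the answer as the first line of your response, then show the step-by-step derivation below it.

5,2,4

step 1: dequeue 3; queue=[0,1,5]; order=3
step 2: dequeue 0; queue=[1,5,2,4]; order=3,0
step 3: dequeue 1; queue=[5,2,4]; order=3,0,1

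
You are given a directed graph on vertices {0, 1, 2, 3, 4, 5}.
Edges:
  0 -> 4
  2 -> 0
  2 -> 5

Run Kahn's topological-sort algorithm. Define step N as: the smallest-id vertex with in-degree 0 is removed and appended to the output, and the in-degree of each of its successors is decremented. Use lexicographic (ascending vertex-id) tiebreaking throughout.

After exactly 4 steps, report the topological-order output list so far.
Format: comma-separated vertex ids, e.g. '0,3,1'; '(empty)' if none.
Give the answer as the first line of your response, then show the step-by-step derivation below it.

1,2,0,3

step 1: output 1; order=[1]; indeg=(1,0,0,0,1,1)
step 2: output 2; order=[1,2]; indeg=(0,0,0,0,1,0)
step 3: output 0; order=[1,2,0]; indeg=(0,0,0,0,0,0)
step 4: output 3; order=[1,2,0,3]; indeg=(0,0,0,0,0,0)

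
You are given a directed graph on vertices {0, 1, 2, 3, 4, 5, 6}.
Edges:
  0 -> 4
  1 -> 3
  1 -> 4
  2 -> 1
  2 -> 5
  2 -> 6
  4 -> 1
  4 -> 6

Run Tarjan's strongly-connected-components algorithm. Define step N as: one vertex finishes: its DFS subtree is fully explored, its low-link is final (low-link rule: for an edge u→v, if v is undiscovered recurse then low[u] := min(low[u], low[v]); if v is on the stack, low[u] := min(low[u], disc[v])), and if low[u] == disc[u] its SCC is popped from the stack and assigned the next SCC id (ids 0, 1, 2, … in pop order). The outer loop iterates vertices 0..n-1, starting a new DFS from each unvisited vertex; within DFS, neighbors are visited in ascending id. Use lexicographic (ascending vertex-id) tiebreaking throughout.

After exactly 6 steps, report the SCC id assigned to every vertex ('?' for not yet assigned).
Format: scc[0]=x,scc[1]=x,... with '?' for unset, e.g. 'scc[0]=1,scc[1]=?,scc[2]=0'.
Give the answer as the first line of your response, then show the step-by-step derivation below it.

scc[0]=3,scc[1]=2,scc[2]=?,scc[3]=0,scc[4]=2,scc[5]=4,scc[6]=1

step 1: low=(low[0]=0,low[1]=2,low[2]=?,low[3]=3,low[4]=1,low[5]=?,low[6]=?); scc=(scc[0]=?,scc[1]=?,scc[2]=?,scc[3]=0,scc[4]=?,scc[5]=?,scc[6]=?)
step 2: low=(low[0]=0,low[1]=1,low[2]=?,low[3]=3,low[4]=1,low[5]=?,low[6]=?); scc=(scc[0]=?,scc[1]=?,scc[2]=?,scc[3]=0,scc[4]=?,scc[5]=?,scc[6]=?)
step 3: low=(low[0]=0,low[1]=1,low[2]=?,low[3]=3,low[4]=1,low[5]=?,low[6]=4); scc=(scc[0]=?,scc[1]=?,scc[2]=?,scc[3]=0,scc[4]=?,scc[5]=?,scc[6]=1)
step 4: low=(low[0]=0,low[1]=1,low[2]=?,low[3]=3,low[4]=1,low[5]=?,low[6]=4); scc=(scc[0]=?,scc[1]=2,scc[2]=?,scc[3]=0,scc[4]=2,scc[5]=?,scc[6]=1)
step 5: low=(low[0]=0,low[1]=1,low[2]=?,low[3]=3,low[4]=1,low[5]=?,low[6]=4); scc=(scc[0]=3,scc[1]=2,scc[2]=?,scc[3]=0,scc[4]=2,scc[5]=?,scc[6]=1)
step 6: low=(low[0]=0,low[1]=1,low[2]=5,low[3]=3,low[4]=1,low[5]=6,low[6]=4); scc=(scc[0]=3,scc[1]=2,scc[2]=?,scc[3]=0,scc[4]=2,scc[5]=4,scc[6]=1)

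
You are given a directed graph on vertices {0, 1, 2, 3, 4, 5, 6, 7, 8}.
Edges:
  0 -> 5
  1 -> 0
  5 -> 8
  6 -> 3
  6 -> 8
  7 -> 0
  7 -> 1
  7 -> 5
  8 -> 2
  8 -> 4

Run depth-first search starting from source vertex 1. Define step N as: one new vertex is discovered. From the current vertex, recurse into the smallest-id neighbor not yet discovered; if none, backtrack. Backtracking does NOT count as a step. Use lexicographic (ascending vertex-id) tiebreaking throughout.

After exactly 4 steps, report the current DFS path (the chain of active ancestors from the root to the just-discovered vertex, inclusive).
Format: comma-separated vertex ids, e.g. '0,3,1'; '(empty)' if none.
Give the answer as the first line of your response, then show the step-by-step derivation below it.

1,0,5,8

step 1: discover 1; path=1; order=1
step 2: discover 0; path=1>0; order=1,0
step 3: discover 5; path=1>0>5; order=1,0,5
step 4: discover 8; path=1>0>5>8; order=1,0,5,8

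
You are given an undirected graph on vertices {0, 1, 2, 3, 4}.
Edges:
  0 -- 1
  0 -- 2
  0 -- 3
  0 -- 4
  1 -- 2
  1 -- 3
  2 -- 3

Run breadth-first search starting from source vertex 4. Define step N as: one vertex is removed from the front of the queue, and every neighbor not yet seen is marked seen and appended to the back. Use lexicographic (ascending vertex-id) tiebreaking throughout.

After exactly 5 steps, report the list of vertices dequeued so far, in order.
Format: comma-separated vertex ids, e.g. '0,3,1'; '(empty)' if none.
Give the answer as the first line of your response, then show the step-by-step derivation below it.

4,0,1,2,3

step 1: dequeue 4; queue=[0]; order=4
step 2: dequeue 0; queue=[1,2,3]; order=4,0
step 3: dequeue 1; queue=[2,3]; order=4,0,1
step 4: dequeue 2; queue=[3]; order=4,0,1,2
step 5: dequeue 3; queue=[(empty)]; order=4,0,1,2,3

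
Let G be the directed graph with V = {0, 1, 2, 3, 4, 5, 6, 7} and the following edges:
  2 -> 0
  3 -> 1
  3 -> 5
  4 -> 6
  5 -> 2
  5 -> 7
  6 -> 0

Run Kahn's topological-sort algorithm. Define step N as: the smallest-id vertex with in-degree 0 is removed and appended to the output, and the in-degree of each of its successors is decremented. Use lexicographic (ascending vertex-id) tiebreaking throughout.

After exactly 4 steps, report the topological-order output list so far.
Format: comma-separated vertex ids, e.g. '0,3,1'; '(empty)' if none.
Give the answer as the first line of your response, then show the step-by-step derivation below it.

3,1,4,5

step 1: output 3; order=[3]; indeg=(2,0,1,0,0,0,1,1)
step 2: output 1; order=[3,1]; indeg=(2,0,1,0,0,0,1,1)
step 3: output 4; order=[3,1,4]; indeg=(2,0,1,0,0,0,0,1)
step 4: output 5; order=[3,1,4,5]; indeg=(2,0,0,0,0,0,0,0)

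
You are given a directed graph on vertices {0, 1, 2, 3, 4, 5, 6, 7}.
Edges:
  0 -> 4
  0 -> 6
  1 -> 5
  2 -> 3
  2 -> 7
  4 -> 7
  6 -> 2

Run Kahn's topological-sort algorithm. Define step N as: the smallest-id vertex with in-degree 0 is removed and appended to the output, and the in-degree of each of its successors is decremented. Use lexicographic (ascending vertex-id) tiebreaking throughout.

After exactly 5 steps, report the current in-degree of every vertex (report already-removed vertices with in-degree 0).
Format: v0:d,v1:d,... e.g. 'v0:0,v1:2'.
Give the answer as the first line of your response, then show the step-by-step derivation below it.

v0:0,v1:0,v2:0,v3:1,v4:0,v5:0,v6:0,v7:1

step 1: output 0; order=[0]; indeg=(0,0,1,1,0,1,0,2)
step 2: output 1; order=[0,1]; indeg=(0,0,1,1,0,0,0,2)
step 3: output 4; order=[0,1,4]; indeg=(0,0,1,1,0,0,0,1)
step 4: output 5; order=[0,1,4,5]; indeg=(0,0,1,1,0,0,0,1)
step 5: output 6; order=[0,1,4,5,6]; indeg=(0,0,0,1,0,0,0,1)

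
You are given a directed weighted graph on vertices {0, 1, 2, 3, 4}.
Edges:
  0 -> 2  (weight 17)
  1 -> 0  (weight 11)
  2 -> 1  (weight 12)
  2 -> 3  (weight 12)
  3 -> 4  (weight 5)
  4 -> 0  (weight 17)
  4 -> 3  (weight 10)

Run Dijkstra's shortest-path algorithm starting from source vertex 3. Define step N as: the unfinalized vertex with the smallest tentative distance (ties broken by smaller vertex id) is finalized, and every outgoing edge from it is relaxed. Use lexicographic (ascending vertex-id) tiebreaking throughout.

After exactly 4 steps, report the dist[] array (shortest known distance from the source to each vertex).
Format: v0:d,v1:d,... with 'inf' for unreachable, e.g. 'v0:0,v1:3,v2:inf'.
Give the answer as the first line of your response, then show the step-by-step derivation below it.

v0:22,v1:51,v2:39,v3:0,v4:5

step 1: dist = v0:inf,v1:inf,v2:inf,v3:0,v4:5
step 2: dist = v0:22,v1:inf,v2:inf,v3:0,v4:5
step 3: dist = v0:22,v1:inf,v2:39,v3:0,v4:5
step 4: dist = v0:22,v1:51,v2:39,v3:0,v4:5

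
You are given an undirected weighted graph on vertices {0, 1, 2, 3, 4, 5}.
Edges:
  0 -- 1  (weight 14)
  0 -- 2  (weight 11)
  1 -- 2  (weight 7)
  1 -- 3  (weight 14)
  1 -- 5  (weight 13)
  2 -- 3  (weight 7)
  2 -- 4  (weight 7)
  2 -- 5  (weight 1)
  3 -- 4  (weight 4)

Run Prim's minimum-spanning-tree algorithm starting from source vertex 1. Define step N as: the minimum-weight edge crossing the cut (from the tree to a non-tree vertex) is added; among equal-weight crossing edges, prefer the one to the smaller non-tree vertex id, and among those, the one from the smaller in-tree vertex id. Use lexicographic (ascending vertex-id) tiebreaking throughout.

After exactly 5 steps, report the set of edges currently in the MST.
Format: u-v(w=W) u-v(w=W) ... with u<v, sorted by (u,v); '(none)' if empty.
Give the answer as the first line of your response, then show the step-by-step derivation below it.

0-2(w=11) 1-2(w=7) 2-3(w=7) 2-5(w=1) 3-4(w=4)

step 1: add edge 1-2 (w=7); MST = {1-2(w=7)}
step 2: add edge 2-5 (w=1); MST = {1-2(w=7) 2-5(w=1)}
step 3: add edge 2-3 (w=7); MST = {1-2(w=7) 2-3(w=7) 2-5(w=1)}
step 4: add edge 3-4 (w=4); MST = {1-2(w=7) 2-3(w=7) 2-5(w=1) 3-4(w=4)}
step 5: add edge 0-2 (w=11); MST = {0-2(w=11) 1-2(w=7) 2-3(w=7) 2-5(w=1) 3-4(w=4)}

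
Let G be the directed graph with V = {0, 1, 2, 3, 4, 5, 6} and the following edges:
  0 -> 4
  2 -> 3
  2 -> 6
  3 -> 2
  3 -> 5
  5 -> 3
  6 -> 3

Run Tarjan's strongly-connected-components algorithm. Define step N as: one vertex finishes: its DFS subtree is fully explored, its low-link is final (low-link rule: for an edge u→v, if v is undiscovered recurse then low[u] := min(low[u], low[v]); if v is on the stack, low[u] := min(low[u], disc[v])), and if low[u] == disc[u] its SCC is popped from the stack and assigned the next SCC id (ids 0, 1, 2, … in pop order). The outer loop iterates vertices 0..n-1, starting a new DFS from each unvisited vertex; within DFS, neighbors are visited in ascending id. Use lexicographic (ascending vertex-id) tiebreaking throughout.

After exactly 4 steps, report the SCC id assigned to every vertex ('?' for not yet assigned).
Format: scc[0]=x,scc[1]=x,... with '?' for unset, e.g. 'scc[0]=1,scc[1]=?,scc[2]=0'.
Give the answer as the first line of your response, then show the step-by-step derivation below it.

scc[0]=1,scc[1]=2,scc[2]=?,scc[3]=?,scc[4]=0,scc[5]=?,scc[6]=?

step 1: low=(low[0]=0,low[1]=?,low[2]=?,low[3]=?,low[4]=1,low[5]=?,low[6]=?); scc=(scc[0]=?,scc[1]=?,scc[2]=?,scc[3]=?,scc[4]=0,scc[5]=?,scc[6]=?)
step 2: low=(low[0]=0,low[1]=?,low[2]=?,low[3]=?,low[4]=1,low[5]=?,low[6]=?); scc=(scc[0]=1,scc[1]=?,scc[2]=?,scc[3]=?,scc[4]=0,scc[5]=?,scc[6]=?)
step 3: low=(low[0]=0,low[1]=2,low[2]=?,low[3]=?,low[4]=1,low[5]=?,low[6]=?); scc=(scc[0]=1,scc[1]=2,scc[2]=?,scc[3]=?,scc[4]=0,scc[5]=?,scc[6]=?)
step 4: low=(low[0]=0,low[1]=2,low[2]=3,low[3]=3,low[4]=1,low[5]=4,low[6]=?); scc=(scc[0]=1,scc[1]=2,scc[2]=?,scc[3]=?,scc[4]=0,scc[5]=?,scc[6]=?)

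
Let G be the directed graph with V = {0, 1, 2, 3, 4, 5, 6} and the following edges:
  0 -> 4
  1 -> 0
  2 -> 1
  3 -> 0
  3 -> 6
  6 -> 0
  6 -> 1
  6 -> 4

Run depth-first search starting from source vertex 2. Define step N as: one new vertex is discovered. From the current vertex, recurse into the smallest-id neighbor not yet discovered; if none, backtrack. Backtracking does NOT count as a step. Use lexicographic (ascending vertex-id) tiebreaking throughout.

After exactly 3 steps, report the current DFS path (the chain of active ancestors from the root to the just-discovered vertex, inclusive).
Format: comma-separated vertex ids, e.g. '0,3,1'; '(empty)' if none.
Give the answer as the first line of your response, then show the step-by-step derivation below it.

2,1,0

step 1: discover 2; path=2; order=2
step 2: discover 1; path=2>1; order=2,1
step 3: discover 0; path=2>1>0; order=2,1,0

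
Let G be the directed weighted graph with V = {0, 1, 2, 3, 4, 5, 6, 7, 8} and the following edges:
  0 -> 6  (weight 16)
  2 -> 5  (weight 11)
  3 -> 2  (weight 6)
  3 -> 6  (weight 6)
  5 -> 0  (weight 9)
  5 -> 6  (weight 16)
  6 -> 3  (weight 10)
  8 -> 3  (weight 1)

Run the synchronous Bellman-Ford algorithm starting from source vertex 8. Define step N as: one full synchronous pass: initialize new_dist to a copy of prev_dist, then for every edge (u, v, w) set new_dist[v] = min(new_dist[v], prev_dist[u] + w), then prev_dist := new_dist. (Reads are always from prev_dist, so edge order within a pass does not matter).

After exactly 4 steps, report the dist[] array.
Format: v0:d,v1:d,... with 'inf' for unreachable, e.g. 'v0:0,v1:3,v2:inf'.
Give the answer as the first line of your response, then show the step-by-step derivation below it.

v0:27,v1:inf,v2:7,v3:1,v4:inf,v5:18,v6:7,v7:inf,v8:0

step 1: dist = v0:inf,v1:inf,v2:inf,v3:1,v4:inf,v5:inf,v6:inf,v7:inf,v8:0
step 2: dist = v0:inf,v1:inf,v2:7,v3:1,v4:inf,v5:inf,v6:7,v7:inf,v8:0
step 3: dist = v0:inf,v1:inf,v2:7,v3:1,v4:inf,v5:18,v6:7,v7:inf,v8:0
step 4: dist = v0:27,v1:inf,v2:7,v3:1,v4:inf,v5:18,v6:7,v7:inf,v8:0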